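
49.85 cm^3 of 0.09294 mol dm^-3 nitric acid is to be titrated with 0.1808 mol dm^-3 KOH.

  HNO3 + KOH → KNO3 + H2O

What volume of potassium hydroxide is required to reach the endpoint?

n(HNO3) = 0.04985 L × 0.09294 mol/L = 4.633 × 10^-3 mol
n(KOH) = 4.633 × 10^-3 mol (1:1 stoichiometry)
V(KOH) = 4.633 × 10^-3 mol / 0.1808 mol/L = 0.02563 L = 25.63 mL

25.63 mL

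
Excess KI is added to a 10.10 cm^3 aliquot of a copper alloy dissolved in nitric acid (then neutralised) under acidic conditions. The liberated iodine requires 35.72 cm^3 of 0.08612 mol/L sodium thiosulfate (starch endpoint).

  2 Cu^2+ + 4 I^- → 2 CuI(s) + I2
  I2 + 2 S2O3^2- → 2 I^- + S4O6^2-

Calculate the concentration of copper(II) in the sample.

0.3046 mol/L

n(S2O3^2-) = 0.03572 × 0.08612 = 3.076 × 10^-3 mol
n(I2) = n(S2O3^2-)/2 = 1.538 × 10^-3 mol
From the 2:1 ratio, n(Cu2+) in the aliquot = 2/1 × 1.538 × 10^-3 = 3.076 × 10^-3 mol
[Cu2+] = 3.076 × 10^-3 / 0.01010 = 0.3046 mol/L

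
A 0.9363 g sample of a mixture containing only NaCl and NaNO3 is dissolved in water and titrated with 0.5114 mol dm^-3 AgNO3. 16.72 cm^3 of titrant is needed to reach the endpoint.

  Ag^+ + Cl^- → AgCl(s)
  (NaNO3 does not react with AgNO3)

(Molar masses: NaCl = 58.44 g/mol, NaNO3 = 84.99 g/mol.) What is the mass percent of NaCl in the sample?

53.37 %

n(AgNO3) = 0.01672 × 0.5114 = 8.551 × 10^-3 mol
Let x = n(NaCl), y = n(NaNO3).
Titrant: 1x = 8.551 × 10^-3;  mass: 58.44x + 84.99y = 0.9363
Solving, x = 8.551 × 10^-3 mol, y = 5.137 × 10^-3 mol
mass of NaCl = 8.551 × 10^-3 × 58.44 = 0.4997 g
% NaCl = 0.4997 / 0.9363 × 100 = 53.37 %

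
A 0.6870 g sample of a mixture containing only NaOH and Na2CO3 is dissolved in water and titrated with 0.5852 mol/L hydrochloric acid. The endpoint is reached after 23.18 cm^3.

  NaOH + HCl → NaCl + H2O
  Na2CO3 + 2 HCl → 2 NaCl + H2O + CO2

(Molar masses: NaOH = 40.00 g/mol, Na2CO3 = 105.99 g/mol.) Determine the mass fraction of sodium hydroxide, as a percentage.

14.28 %

n(HCl) = 0.02318 × 0.5852 = 0.01356 mol
Let x = n(NaOH), y = n(Na2CO3).
Titrant: 1x + 2y = 0.01356;  mass: 40.00x + 105.99y = 0.6870
Solving, x = 2.453 × 10^-3 mol, y = 5.556 × 10^-3 mol
mass of NaOH = 2.453 × 10^-3 × 40.00 = 0.09811 g
% NaOH = 0.09811 / 0.6870 × 100 = 14.28 %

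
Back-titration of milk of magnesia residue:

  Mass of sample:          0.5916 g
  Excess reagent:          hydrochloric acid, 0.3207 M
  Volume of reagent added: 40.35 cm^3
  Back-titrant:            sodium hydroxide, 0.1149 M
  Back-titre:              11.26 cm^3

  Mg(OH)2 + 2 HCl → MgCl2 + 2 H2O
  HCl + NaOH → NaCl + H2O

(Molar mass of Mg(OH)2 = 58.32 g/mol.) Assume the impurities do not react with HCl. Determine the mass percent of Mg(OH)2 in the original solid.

n(HCl) added = 0.04035 × 0.3207 = 0.01294 mol
n(NaOH) used in back-titration = 0.01126 × 0.1149 = 1.294 × 10^-3 mol
n(HCl) left over = 1.294 × 10^-3 mol (1:1 ratio)
n(HCl) consumed by analyte = 0.01294 − 1.294 × 10^-3 = 0.01165 mol
From the 1:2 ratio, n(Mg(OH)2) = 1/2 × 0.01165 = 5.823 × 10^-3 mol
mass of Mg(OH)2 = 5.823 × 10^-3 × 58.32 = 0.3396 g
% Mg(OH)2 = 0.3396 / 0.5916 × 100 = 57.41 %

57.41 %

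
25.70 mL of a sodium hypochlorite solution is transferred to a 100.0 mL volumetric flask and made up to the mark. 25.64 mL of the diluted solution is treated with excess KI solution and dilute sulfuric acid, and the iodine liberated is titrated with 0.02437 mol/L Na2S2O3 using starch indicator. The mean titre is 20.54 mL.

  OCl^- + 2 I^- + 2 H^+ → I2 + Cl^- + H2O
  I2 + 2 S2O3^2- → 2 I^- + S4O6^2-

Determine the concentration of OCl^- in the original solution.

0.03798 mol/L

n(S2O3^2-) = 0.02054 × 0.02437 = 5.006 × 10^-4 mol
n(I2) = n(S2O3^2-)/2 = 2.503 × 10^-4 mol
n(OCl^-) in the aliquot = 2.503 × 10^-4 mol (1:1 ratio)
[OCl^-]_dilute = 2.503 × 10^-4 / 0.02564 = 0.009761 mol/L
[OCl^-]_original = 0.009761 × 100.0/25.70 = 0.03798 mol/L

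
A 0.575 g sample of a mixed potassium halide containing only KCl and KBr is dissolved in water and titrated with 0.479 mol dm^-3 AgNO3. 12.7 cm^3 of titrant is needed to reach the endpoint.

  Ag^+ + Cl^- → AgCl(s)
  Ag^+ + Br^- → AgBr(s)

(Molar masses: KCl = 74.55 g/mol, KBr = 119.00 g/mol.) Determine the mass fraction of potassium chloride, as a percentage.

n(AgNO3) = 0.0127 × 0.479 = 6.08 × 10^-3 mol
Let x = n(KCl), y = n(KBr).
Titrant: 1x + 1y = 6.08 × 10^-3;  mass: 74.55x + 119.00y = 0.575
Solving, x = 3.35 × 10^-3 mol, y = 2.73 × 10^-3 mol
mass of KCl = 3.35 × 10^-3 × 74.55 = 0.250 g
% KCl = 0.250 / 0.575 × 100 = 43.4 %

43.4 %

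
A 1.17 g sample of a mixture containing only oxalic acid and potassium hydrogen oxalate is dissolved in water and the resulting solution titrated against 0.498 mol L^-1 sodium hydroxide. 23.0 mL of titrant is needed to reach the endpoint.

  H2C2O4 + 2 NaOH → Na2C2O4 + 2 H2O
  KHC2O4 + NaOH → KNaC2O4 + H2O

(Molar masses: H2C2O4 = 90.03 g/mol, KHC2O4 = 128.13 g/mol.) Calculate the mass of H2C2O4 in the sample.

0.161 g

n(NaOH) = 0.0230 × 0.498 = 0.0115 mol
Let x = n(H2C2O4), y = n(KHC2O4).
Titrant: 2x + 1y = 0.0115;  mass: 90.03x + 128.13y = 1.17
Solving, x = 1.79 × 10^-3 mol, y = 7.87 × 10^-3 mol
mass of H2C2O4 = 1.79 × 10^-3 × 90.03 = 0.161 g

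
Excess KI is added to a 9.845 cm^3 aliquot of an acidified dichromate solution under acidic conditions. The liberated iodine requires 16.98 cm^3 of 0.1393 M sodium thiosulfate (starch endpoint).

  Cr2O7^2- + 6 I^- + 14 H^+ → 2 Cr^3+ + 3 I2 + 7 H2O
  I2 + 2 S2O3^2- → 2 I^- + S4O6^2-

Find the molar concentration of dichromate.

n(S2O3^2-) = 0.01698 × 0.1393 = 2.365 × 10^-3 mol
n(I2) = n(S2O3^2-)/2 = 1.183 × 10^-3 mol
From the 1:3 ratio, n(Cr2O7^2-) in the aliquot = 1/3 × 1.183 × 10^-3 = 3.942 × 10^-4 mol
[Cr2O7^2-] = 3.942 × 10^-4 / 0.009845 = 0.04004 mol/L

0.04004 M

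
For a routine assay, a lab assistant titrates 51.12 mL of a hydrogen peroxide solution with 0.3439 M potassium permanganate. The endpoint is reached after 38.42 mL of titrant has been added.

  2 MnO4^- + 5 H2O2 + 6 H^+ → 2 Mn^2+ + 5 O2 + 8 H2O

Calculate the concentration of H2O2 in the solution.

0.6462 M

n(KMnO4) = 0.03842 L × 0.3439 mol/L = 0.01321 mol
From the 5:2 mole ratio, n(H2O2) = 5/2 × 0.01321 = 0.03303 mol
[H2O2] = 0.03303 mol / 0.05112 L = 0.6462 mol/L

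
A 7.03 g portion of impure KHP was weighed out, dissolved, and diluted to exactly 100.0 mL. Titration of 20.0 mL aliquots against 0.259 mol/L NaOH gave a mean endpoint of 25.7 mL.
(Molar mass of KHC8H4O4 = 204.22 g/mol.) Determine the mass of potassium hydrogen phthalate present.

KHC8H4O4 + NaOH → KNaC8H4O4 + H2O
n(NaOH) per titration = 0.0257 × 0.259 = 6.66 × 10^-3 mol
n(KHC8H4O4) in each aliquot = 6.66 × 10^-3 mol (1:1 ratio)
n(KHC8H4O4) in the whole flask = 6.66 × 10^-3 × 100.0/20.0 = 0.0333 mol
mass of KHC8H4O4 = 0.0333 × 204.22 = 6.80 g

6.80 g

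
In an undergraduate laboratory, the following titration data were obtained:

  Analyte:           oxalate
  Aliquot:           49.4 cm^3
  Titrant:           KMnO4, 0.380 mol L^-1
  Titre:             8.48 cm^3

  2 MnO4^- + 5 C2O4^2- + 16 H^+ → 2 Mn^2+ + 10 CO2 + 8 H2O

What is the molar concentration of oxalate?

n(KMnO4) = 0.00848 L × 0.380 mol/L = 3.22 × 10^-3 mol
From the 5:2 mole ratio, n(C2O4^2-) = 5/2 × 3.22 × 10^-3 = 8.06 × 10^-3 mol
[C2O4^2-] = 8.06 × 10^-3 mol / 0.0494 L = 0.163 mol/L

0.163 mol/L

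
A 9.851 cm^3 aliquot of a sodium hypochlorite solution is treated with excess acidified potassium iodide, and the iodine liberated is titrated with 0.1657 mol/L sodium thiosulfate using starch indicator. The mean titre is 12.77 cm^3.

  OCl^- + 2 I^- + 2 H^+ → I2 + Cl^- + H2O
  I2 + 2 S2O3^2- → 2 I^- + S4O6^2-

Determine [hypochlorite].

0.1074 mol/L

n(S2O3^2-) = 0.01277 × 0.1657 = 2.116 × 10^-3 mol
n(I2) = n(S2O3^2-)/2 = 1.058 × 10^-3 mol
n(OCl^-) in the aliquot = 1.058 × 10^-3 mol (1:1 ratio)
[OCl^-] = 1.058 × 10^-3 / 0.009851 = 0.1074 mol/L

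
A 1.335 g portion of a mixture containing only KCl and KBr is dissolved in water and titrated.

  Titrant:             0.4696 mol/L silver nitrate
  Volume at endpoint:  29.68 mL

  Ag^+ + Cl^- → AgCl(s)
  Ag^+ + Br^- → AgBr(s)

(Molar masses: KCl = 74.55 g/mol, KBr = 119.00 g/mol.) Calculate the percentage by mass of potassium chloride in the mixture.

n(AgNO3) = 0.02968 × 0.4696 = 0.01394 mol
Let x = n(KCl), y = n(KBr).
Titrant: 1x + 1y = 0.01394;  mass: 74.55x + 119.00y = 1.335
Solving, x = 7.280 × 10^-3 mol, y = 6.658 × 10^-3 mol
mass of KCl = 7.280 × 10^-3 × 74.55 = 0.5427 g
% KCl = 0.5427 / 1.335 × 100 = 40.65 %

40.65 %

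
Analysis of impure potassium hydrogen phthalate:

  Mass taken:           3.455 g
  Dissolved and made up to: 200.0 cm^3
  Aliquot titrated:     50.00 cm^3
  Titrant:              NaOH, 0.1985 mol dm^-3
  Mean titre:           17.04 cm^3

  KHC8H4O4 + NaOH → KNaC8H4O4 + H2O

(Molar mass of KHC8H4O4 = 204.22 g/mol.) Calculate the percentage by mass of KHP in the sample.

n(NaOH) per titration = 0.01704 × 0.1985 = 3.382 × 10^-3 mol
n(KHC8H4O4) in each aliquot = 3.382 × 10^-3 mol (1:1 ratio)
n(KHC8H4O4) in the whole flask = 3.382 × 10^-3 × 200.0/50.00 = 0.01353 mol
mass of KHC8H4O4 = 0.01353 × 204.22 = 2.763 g
% KHC8H4O4 = 2.763 / 3.455 × 100 = 79.97 %

79.97 %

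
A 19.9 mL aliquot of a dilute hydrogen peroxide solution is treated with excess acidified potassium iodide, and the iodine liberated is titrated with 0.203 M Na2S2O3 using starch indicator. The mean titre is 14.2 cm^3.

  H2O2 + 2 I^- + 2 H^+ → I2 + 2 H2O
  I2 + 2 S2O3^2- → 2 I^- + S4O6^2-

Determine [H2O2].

n(S2O3^2-) = 0.0142 × 0.203 = 2.88 × 10^-3 mol
n(I2) = n(S2O3^2-)/2 = 1.44 × 10^-3 mol
n(H2O2) in the aliquot = 1.44 × 10^-3 mol (1:1 ratio)
[H2O2] = 1.44 × 10^-3 / 0.0199 = 0.0724 mol/L

0.0724 M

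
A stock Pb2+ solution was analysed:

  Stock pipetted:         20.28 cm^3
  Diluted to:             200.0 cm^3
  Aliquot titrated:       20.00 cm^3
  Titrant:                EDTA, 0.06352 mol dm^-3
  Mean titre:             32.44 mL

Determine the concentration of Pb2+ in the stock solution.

1.016 mol/L

Pb^2+ + EDTA^4- → [Pb(EDTA)]^2-
n(EDTA) = 0.03244 × 0.06352 = 2.061 × 10^-3 mol
n(Pb2+) in the aliquot = 2.061 × 10^-3 mol (1:1 ratio)
[Pb2+]_dilute = 2.061 × 10^-3 / 0.02000 = 0.1030 mol/L
Dilution factor = 200.0 / 20.28 = 9.862
[Pb2+]_stock = 0.1030 × 9.862 = 1.016 mol/L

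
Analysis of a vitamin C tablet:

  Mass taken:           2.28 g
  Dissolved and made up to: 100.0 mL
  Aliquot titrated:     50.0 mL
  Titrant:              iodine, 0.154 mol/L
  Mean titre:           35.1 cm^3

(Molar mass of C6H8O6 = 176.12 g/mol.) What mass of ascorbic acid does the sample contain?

1.90 g

C6H8O6 + I2 → C6H6O6 + 2 HI
n(I2) per titration = 0.0351 × 0.154 = 5.41 × 10^-3 mol
n(C6H8O6) in each aliquot = 5.41 × 10^-3 mol (1:1 ratio)
n(C6H8O6) in the whole flask = 5.41 × 10^-3 × 100.0/50.0 = 0.0108 mol
mass of C6H8O6 = 0.0108 × 176.12 = 1.90 g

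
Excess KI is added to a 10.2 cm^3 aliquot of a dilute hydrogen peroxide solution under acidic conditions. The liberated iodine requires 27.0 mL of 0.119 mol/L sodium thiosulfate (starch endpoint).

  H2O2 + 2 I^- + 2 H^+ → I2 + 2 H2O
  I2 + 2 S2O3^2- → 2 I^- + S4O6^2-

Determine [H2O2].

0.158 mol/L

n(S2O3^2-) = 0.0270 × 0.119 = 3.21 × 10^-3 mol
n(I2) = n(S2O3^2-)/2 = 1.61 × 10^-3 mol
n(H2O2) in the aliquot = 1.61 × 10^-3 mol (1:1 ratio)
[H2O2] = 1.61 × 10^-3 / 0.0102 = 0.158 mol/L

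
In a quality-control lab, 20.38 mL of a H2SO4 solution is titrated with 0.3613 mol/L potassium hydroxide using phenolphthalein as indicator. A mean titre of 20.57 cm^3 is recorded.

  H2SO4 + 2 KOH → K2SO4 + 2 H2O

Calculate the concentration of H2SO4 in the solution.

n(KOH) = 0.02057 L × 0.3613 mol/L = 7.432 × 10^-3 mol
From the 1:2 mole ratio, n(H2SO4) = 1/2 × 7.432 × 10^-3 = 3.716 × 10^-3 mol
[H2SO4] = 3.716 × 10^-3 mol / 0.02038 L = 0.1823 mol/L

0.1823 mol/L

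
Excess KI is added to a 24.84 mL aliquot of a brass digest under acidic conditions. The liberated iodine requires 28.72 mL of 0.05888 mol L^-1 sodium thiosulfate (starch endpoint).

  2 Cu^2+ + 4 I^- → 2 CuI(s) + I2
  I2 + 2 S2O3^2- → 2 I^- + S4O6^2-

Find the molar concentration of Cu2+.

0.06808 mol/L

n(S2O3^2-) = 0.02872 × 0.05888 = 1.691 × 10^-3 mol
n(I2) = n(S2O3^2-)/2 = 8.455 × 10^-4 mol
From the 2:1 ratio, n(Cu2+) in the aliquot = 2/1 × 8.455 × 10^-4 = 1.691 × 10^-3 mol
[Cu2+] = 1.691 × 10^-3 / 0.02484 = 0.06808 mol/L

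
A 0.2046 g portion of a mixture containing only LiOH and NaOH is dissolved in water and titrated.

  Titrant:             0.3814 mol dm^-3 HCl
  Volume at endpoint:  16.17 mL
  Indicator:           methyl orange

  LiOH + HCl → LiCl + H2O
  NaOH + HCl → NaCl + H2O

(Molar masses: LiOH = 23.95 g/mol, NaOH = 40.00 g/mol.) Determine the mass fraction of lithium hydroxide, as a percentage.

30.70 %

n(HCl) = 0.01617 × 0.3814 = 6.167 × 10^-3 mol
Let x = n(LiOH), y = n(NaOH).
Titrant: 1x + 1y = 6.167 × 10^-3;  mass: 23.95x + 40.00y = 0.2046
Solving, x = 2.622 × 10^-3 mol, y = 3.545 × 10^-3 mol
mass of LiOH = 2.622 × 10^-3 × 23.95 = 0.06281 g
% LiOH = 0.06281 / 0.2046 × 100 = 30.70 %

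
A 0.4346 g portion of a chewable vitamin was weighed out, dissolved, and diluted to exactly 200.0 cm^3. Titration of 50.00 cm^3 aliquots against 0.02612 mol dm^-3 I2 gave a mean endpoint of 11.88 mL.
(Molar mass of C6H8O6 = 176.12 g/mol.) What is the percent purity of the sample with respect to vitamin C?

C6H8O6 + I2 → C6H6O6 + 2 HI
n(I2) per titration = 0.01188 × 0.02612 = 3.103 × 10^-4 mol
n(C6H8O6) in each aliquot = 3.103 × 10^-4 mol (1:1 ratio)
n(C6H8O6) in the whole flask = 3.103 × 10^-4 × 200.0/50.00 = 1.241 × 10^-3 mol
mass of C6H8O6 = 1.241 × 10^-3 × 176.12 = 0.2186 g
% C6H8O6 = 0.2186 / 0.4346 × 100 = 50.30 %

50.30 %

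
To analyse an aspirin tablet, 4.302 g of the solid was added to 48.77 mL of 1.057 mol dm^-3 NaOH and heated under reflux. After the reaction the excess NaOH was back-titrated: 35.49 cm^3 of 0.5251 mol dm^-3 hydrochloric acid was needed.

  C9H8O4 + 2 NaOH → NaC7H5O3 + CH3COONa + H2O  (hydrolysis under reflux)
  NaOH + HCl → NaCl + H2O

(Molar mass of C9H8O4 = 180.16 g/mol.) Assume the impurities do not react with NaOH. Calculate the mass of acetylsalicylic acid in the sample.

2.965 g

n(NaOH) added = 0.04877 × 1.057 = 0.05155 mol
n(HCl) used in back-titration = 0.03549 × 0.5251 = 0.01864 mol
n(NaOH) left over = 0.01864 mol (1:1 ratio)
n(NaOH) consumed by analyte = 0.05155 − 0.01864 = 0.03291 mol
From the 1:2 ratio, n(C9H8O4) = 1/2 × 0.03291 = 0.01646 mol
mass of C9H8O4 = 0.01646 × 180.16 = 2.965 g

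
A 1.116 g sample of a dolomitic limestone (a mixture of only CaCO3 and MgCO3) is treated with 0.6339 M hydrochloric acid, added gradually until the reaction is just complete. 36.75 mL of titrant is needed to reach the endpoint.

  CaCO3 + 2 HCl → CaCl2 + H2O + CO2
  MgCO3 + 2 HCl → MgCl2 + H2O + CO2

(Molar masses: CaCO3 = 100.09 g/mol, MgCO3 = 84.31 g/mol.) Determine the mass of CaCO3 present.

n(HCl) = 0.03675 × 0.6339 = 0.02330 mol
Let x = n(CaCO3), y = n(MgCO3).
Titrant: 2x + 2y = 0.02330;  mass: 100.09x + 84.31y = 1.116
Solving, x = 8.490 × 10^-3 mol, y = 3.158 × 10^-3 mol
mass of CaCO3 = 8.490 × 10^-3 × 100.09 = 0.8497 g

0.8497 g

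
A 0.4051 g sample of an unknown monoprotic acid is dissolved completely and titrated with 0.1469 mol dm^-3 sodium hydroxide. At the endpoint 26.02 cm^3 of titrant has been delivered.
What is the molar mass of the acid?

n(NaOH) = 0.02602 L × 0.1469 mol/L = 3.822 × 10^-3 mol
n(HA) = 3.822 × 10^-3 mol (1:1 ratio)
M = m / n = 0.4051 g / 3.822 × 10^-3 mol = 106.0 g/mol

106.0 g/mol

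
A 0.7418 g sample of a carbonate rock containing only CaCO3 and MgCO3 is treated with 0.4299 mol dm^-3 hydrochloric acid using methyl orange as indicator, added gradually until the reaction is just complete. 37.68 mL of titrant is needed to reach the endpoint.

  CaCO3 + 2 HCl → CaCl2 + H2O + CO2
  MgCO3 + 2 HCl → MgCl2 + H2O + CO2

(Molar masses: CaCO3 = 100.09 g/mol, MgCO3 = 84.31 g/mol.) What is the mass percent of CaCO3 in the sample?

n(HCl) = 0.03768 × 0.4299 = 0.01620 mol
Let x = n(CaCO3), y = n(MgCO3).
Titrant: 2x + 2y = 0.01620;  mass: 100.09x + 84.31y = 0.7418
Solving, x = 3.736 × 10^-3 mol, y = 4.364 × 10^-3 mol
mass of CaCO3 = 3.736 × 10^-3 × 100.09 = 0.3739 g
% CaCO3 = 0.3739 / 0.7418 × 100 = 50.40 %

50.40 %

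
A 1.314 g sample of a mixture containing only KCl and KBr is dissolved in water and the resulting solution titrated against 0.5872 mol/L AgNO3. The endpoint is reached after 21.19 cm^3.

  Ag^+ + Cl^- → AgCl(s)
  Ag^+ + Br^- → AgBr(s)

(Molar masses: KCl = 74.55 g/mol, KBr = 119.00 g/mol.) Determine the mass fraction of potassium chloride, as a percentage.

21.28 %

n(AgNO3) = 0.02119 × 0.5872 = 0.01244 mol
Let x = n(KCl), y = n(KBr).
Titrant: 1x + 1y = 0.01244;  mass: 74.55x + 119.00y = 1.314
Solving, x = 3.750 × 10^-3 mol, y = 8.693 × 10^-3 mol
mass of KCl = 3.750 × 10^-3 × 74.55 = 0.2796 g
% KCl = 0.2796 / 1.314 × 100 = 21.28 %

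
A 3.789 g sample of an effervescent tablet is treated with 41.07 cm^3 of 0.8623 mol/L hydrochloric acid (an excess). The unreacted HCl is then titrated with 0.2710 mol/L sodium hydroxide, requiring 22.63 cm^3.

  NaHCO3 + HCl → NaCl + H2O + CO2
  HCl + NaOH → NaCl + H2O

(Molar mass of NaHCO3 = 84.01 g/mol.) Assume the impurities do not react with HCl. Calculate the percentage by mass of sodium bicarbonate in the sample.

64.92 %

n(HCl) added = 0.04107 × 0.8623 = 0.03541 mol
n(NaOH) used in back-titration = 0.02263 × 0.2710 = 6.133 × 10^-3 mol
n(HCl) left over = 6.133 × 10^-3 mol (1:1 ratio)
n(HCl) consumed by analyte = 0.03541 − 6.133 × 10^-3 = 0.02928 mol
n(NaHCO3) = 0.02928 mol (1:1 ratio)
mass of NaHCO3 = 0.02928 × 84.01 = 2.460 g
% NaHCO3 = 2.460 / 3.789 × 100 = 64.92 %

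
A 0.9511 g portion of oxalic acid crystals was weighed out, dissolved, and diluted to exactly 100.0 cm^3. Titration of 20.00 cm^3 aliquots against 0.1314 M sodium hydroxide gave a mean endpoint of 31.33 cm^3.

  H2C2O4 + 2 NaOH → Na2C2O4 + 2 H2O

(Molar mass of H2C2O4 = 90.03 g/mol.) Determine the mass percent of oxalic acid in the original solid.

n(NaOH) per titration = 0.03133 × 0.1314 = 4.117 × 10^-3 mol
From the 1:2 ratio, n(H2C2O4) in each aliquot = 1/2 × 4.117 × 10^-3 = 2.058 × 10^-3 mol
n(H2C2O4) in the whole flask = 2.058 × 10^-3 × 100.0/20.00 = 0.01029 mol
mass of H2C2O4 = 0.01029 × 90.03 = 0.9266 g
% H2C2O4 = 0.9266 / 0.9511 × 100 = 97.42 %

97.42 %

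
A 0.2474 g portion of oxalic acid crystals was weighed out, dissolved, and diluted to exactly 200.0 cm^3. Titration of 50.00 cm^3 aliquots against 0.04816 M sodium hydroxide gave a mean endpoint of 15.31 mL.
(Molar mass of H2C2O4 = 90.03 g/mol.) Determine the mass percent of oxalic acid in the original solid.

H2C2O4 + 2 NaOH → Na2C2O4 + 2 H2O
n(NaOH) per titration = 0.01531 × 0.04816 = 7.373 × 10^-4 mol
From the 1:2 ratio, n(H2C2O4) in each aliquot = 1/2 × 7.373 × 10^-4 = 3.687 × 10^-4 mol
n(H2C2O4) in the whole flask = 3.687 × 10^-4 × 200.0/50.00 = 1.475 × 10^-3 mol
mass of H2C2O4 = 1.475 × 10^-3 × 90.03 = 0.1328 g
% H2C2O4 = 0.1328 / 0.2474 × 100 = 53.66 %

53.66 %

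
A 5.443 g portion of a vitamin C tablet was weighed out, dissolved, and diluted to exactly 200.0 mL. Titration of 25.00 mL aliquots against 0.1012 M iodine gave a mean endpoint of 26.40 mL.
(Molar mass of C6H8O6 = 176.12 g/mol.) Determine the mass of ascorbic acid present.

3.764 g

C6H8O6 + I2 → C6H6O6 + 2 HI
n(I2) per titration = 0.02640 × 0.1012 = 2.672 × 10^-3 mol
n(C6H8O6) in each aliquot = 2.672 × 10^-3 mol (1:1 ratio)
n(C6H8O6) in the whole flask = 2.672 × 10^-3 × 200.0/25.00 = 0.02137 mol
mass of C6H8O6 = 0.02137 × 176.12 = 3.764 g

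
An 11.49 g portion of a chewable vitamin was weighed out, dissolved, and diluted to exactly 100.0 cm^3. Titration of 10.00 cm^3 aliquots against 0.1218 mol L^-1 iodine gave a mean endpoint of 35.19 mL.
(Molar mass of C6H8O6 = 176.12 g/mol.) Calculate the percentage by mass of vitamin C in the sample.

C6H8O6 + I2 → C6H6O6 + 2 HI
n(I2) per titration = 0.03519 × 0.1218 = 4.286 × 10^-3 mol
n(C6H8O6) in each aliquot = 4.286 × 10^-3 mol (1:1 ratio)
n(C6H8O6) in the whole flask = 4.286 × 10^-3 × 100.0/10.00 = 0.04286 mol
mass of C6H8O6 = 0.04286 × 176.12 = 7.549 g
% C6H8O6 = 7.549 / 11.49 × 100 = 65.70 %

65.70 %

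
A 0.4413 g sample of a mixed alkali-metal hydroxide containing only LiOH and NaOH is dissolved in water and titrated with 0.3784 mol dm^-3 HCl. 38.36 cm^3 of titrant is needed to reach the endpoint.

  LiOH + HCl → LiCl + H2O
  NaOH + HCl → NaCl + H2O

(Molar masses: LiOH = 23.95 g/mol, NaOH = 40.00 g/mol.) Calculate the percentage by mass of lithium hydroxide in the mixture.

47.11 %

n(HCl) = 0.03836 × 0.3784 = 0.01452 mol
Let x = n(LiOH), y = n(NaOH).
Titrant: 1x + 1y = 0.01452;  mass: 23.95x + 40.00y = 0.4413
Solving, x = 8.680 × 10^-3 mol, y = 5.835 × 10^-3 mol
mass of LiOH = 8.680 × 10^-3 × 23.95 = 0.2079 g
% LiOH = 0.2079 / 0.4413 × 100 = 47.11 %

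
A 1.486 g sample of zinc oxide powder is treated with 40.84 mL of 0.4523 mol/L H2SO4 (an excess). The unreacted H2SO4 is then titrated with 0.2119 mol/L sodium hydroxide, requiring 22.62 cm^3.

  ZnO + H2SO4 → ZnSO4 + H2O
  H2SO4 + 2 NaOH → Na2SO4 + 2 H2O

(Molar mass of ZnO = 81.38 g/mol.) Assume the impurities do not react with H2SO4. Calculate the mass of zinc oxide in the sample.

n(H2SO4) added = 0.04084 × 0.4523 = 0.01847 mol
n(NaOH) used in back-titration = 0.02262 × 0.2119 = 4.793 × 10^-3 mol
From the 1:2 ratio, n(H2SO4) left over = 1/2 × 4.793 × 10^-3 = 2.397 × 10^-3 mol
n(H2SO4) consumed by analyte = 0.01847 − 2.397 × 10^-3 = 0.01608 mol
n(ZnO) = 0.01608 mol (1:1 ratio)
mass of ZnO = 0.01608 × 81.38 = 1.308 g

1.308 g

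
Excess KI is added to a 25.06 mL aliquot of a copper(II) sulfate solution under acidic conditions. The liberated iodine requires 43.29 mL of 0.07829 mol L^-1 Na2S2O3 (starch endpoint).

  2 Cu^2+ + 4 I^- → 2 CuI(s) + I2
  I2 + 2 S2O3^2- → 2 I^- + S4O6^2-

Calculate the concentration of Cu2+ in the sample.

0.1352 mol/L

n(S2O3^2-) = 0.04329 × 0.07829 = 3.389 × 10^-3 mol
n(I2) = n(S2O3^2-)/2 = 1.695 × 10^-3 mol
From the 2:1 ratio, n(Cu2+) in the aliquot = 2/1 × 1.695 × 10^-3 = 3.389 × 10^-3 mol
[Cu2+] = 3.389 × 10^-3 / 0.02506 = 0.1352 mol/L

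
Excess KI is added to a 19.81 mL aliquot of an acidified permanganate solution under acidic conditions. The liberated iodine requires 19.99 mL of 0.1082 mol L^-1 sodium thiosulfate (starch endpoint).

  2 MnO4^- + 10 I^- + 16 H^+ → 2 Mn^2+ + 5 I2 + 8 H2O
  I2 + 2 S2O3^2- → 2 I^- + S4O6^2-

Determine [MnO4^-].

n(S2O3^2-) = 0.01999 × 0.1082 = 2.163 × 10^-3 mol
n(I2) = n(S2O3^2-)/2 = 1.081 × 10^-3 mol
From the 2:5 ratio, n(MnO4^-) in the aliquot = 2/5 × 1.081 × 10^-3 = 4.326 × 10^-4 mol
[MnO4^-] = 4.326 × 10^-4 / 0.01981 = 0.02184 mol/L

0.02184 mol/L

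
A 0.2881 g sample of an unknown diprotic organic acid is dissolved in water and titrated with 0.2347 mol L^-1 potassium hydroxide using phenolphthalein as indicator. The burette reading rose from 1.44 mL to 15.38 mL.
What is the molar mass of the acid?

n(KOH) = 0.01394 L × 0.2347 mol/L = 3.272 × 10^-3 mol
From the 1:2 ratio, n(H2A) = 1/2 × 3.272 × 10^-3 = 1.636 × 10^-3 mol
M = m / n = 0.2881 g / 1.636 × 10^-3 mol = 176.1 g/mol

176.1 g/mol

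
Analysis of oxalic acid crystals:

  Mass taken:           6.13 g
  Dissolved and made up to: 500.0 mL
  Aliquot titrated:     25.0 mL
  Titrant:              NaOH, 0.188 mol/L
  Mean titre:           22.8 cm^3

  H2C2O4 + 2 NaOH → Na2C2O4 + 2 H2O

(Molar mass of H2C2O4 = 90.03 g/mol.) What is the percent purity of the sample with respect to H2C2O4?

63.0 %

n(NaOH) per titration = 0.0228 × 0.188 = 4.29 × 10^-3 mol
From the 1:2 ratio, n(H2C2O4) in each aliquot = 1/2 × 4.29 × 10^-3 = 2.14 × 10^-3 mol
n(H2C2O4) in the whole flask = 2.14 × 10^-3 × 500.0/25.0 = 0.0429 mol
mass of H2C2O4 = 0.0429 × 90.03 = 3.86 g
% H2C2O4 = 3.86 / 6.13 × 100 = 63.0 %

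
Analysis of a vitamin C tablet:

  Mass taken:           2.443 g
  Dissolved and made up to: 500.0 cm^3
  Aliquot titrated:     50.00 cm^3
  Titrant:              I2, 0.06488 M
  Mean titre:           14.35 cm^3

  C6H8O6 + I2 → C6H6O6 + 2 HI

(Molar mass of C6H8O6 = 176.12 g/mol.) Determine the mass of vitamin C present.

n(I2) per titration = 0.01435 × 0.06488 = 9.310 × 10^-4 mol
n(C6H8O6) in each aliquot = 9.310 × 10^-4 mol (1:1 ratio)
n(C6H8O6) in the whole flask = 9.310 × 10^-4 × 500.0/50.00 = 9.310 × 10^-3 mol
mass of C6H8O6 = 9.310 × 10^-3 × 176.12 = 1.640 g

1.640 g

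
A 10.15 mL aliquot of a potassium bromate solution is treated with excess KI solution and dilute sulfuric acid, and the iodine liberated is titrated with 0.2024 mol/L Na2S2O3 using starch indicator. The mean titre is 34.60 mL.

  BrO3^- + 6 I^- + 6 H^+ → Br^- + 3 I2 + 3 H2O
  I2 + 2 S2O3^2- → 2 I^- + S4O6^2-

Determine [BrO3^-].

0.1150 mol/L

n(S2O3^2-) = 0.03460 × 0.2024 = 7.003 × 10^-3 mol
n(I2) = n(S2O3^2-)/2 = 3.502 × 10^-3 mol
From the 1:3 ratio, n(BrO3^-) in the aliquot = 1/3 × 3.502 × 10^-3 = 1.167 × 10^-3 mol
[BrO3^-] = 1.167 × 10^-3 / 0.01015 = 0.1150 mol/L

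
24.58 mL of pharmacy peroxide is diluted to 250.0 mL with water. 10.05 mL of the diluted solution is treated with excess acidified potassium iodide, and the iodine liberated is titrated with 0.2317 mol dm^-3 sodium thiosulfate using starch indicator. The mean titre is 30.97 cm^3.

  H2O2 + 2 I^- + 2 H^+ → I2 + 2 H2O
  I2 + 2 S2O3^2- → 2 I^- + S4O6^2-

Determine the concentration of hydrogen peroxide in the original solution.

3.631 mol/L

n(S2O3^2-) = 0.03097 × 0.2317 = 7.176 × 10^-3 mol
n(I2) = n(S2O3^2-)/2 = 3.588 × 10^-3 mol
n(H2O2) in the aliquot = 3.588 × 10^-3 mol (1:1 ratio)
[H2O2]_dilute = 3.588 × 10^-3 / 0.01005 = 0.3570 mol/L
[H2O2]_original = 0.3570 × 250.0/24.58 = 3.631 mol/L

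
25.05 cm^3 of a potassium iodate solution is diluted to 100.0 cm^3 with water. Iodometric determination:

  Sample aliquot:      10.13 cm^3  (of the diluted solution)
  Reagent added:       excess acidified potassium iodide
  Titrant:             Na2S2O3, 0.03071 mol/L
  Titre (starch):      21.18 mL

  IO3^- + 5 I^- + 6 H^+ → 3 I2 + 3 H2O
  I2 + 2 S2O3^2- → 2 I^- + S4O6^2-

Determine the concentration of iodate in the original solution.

0.04272 mol/L

n(S2O3^2-) = 0.02118 × 0.03071 = 6.504 × 10^-4 mol
n(I2) = n(S2O3^2-)/2 = 3.252 × 10^-4 mol
From the 1:3 ratio, n(IO3^-) in the aliquot = 1/3 × 3.252 × 10^-4 = 1.084 × 10^-4 mol
[IO3^-]_dilute = 1.084 × 10^-4 / 0.01013 = 0.01070 mol/L
[IO3^-]_original = 0.01070 × 100.0/25.05 = 0.04272 mol/L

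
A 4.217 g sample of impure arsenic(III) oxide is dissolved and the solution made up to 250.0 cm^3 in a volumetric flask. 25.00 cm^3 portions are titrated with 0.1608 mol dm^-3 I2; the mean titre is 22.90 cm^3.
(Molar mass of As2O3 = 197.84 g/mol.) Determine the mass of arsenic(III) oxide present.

As2O3 + 2 I2 + 2 H2O → As2O5 + 4 HI
n(I2) per titration = 0.02290 × 0.1608 = 3.682 × 10^-3 mol
From the 1:2 ratio, n(As2O3) in each aliquot = 1/2 × 3.682 × 10^-3 = 1.841 × 10^-3 mol
n(As2O3) in the whole flask = 1.841 × 10^-3 × 250.0/25.00 = 0.01841 mol
mass of As2O3 = 0.01841 × 197.84 = 3.643 g

3.643 g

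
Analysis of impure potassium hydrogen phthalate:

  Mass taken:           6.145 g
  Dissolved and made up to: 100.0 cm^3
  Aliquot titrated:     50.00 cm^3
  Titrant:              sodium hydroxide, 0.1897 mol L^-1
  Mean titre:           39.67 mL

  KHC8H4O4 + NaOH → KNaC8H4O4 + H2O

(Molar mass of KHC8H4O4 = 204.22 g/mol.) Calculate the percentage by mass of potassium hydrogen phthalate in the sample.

50.02 %

n(NaOH) per titration = 0.03967 × 0.1897 = 7.525 × 10^-3 mol
n(KHC8H4O4) in each aliquot = 7.525 × 10^-3 mol (1:1 ratio)
n(KHC8H4O4) in the whole flask = 7.525 × 10^-3 × 100.0/50.00 = 0.01505 mol
mass of KHC8H4O4 = 0.01505 × 204.22 = 3.074 g
% KHC8H4O4 = 3.074 / 6.145 × 100 = 50.02 %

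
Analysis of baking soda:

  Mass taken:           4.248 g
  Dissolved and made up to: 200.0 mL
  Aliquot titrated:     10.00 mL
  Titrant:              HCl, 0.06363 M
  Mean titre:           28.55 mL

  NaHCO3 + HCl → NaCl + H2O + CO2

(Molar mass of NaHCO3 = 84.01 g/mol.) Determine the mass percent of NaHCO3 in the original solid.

n(HCl) per titration = 0.02855 × 0.06363 = 1.817 × 10^-3 mol
n(NaHCO3) in each aliquot = 1.817 × 10^-3 mol (1:1 ratio)
n(NaHCO3) in the whole flask = 1.817 × 10^-3 × 200.0/10.00 = 0.03633 mol
mass of NaHCO3 = 0.03633 × 84.01 = 3.052 g
% NaHCO3 = 3.052 / 4.248 × 100 = 71.85 %

71.85 %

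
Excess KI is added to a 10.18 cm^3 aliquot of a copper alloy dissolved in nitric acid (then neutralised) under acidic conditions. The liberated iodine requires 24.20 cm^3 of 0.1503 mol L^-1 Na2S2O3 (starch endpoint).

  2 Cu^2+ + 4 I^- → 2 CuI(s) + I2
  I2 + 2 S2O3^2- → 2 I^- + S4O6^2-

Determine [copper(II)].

0.3573 mol/L

n(S2O3^2-) = 0.02420 × 0.1503 = 3.637 × 10^-3 mol
n(I2) = n(S2O3^2-)/2 = 1.819 × 10^-3 mol
From the 2:1 ratio, n(Cu2+) in the aliquot = 2/1 × 1.819 × 10^-3 = 3.637 × 10^-3 mol
[Cu2+] = 3.637 × 10^-3 / 0.01018 = 0.3573 mol/L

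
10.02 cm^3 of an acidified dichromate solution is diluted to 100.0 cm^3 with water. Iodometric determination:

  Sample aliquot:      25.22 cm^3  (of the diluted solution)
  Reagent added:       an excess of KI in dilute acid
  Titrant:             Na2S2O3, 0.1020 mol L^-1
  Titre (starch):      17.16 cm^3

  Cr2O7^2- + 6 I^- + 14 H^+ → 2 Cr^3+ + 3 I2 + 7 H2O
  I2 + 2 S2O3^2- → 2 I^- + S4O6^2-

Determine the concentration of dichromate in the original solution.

n(S2O3^2-) = 0.01716 × 0.1020 = 1.750 × 10^-3 mol
n(I2) = n(S2O3^2-)/2 = 8.752 × 10^-4 mol
From the 1:3 ratio, n(Cr2O7^2-) in the aliquot = 1/3 × 8.752 × 10^-4 = 2.917 × 10^-4 mol
[Cr2O7^2-]_dilute = 2.917 × 10^-4 / 0.02522 = 0.01157 mol/L
[Cr2O7^2-]_original = 0.01157 × 100.0/10.02 = 0.1154 mol/L

0.1154 mol/L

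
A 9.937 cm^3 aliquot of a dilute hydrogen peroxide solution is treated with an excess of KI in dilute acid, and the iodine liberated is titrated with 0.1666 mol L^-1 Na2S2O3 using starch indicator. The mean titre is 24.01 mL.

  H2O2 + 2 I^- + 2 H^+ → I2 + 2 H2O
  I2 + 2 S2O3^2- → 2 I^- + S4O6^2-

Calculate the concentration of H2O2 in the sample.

0.2013 mol/L

n(S2O3^2-) = 0.02401 × 0.1666 = 4.000 × 10^-3 mol
n(I2) = n(S2O3^2-)/2 = 2.000 × 10^-3 mol
n(H2O2) in the aliquot = 2.000 × 10^-3 mol (1:1 ratio)
[H2O2] = 2.000 × 10^-3 / 0.009937 = 0.2013 mol/L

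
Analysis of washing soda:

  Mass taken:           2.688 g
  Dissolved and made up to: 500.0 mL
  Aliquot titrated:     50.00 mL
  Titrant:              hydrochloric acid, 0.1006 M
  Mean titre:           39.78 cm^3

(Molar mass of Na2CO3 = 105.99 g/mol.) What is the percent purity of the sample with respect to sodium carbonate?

Na2CO3 + 2 HCl → 2 NaCl + H2O + CO2
n(HCl) per titration = 0.03978 × 0.1006 = 4.002 × 10^-3 mol
From the 1:2 ratio, n(Na2CO3) in each aliquot = 1/2 × 4.002 × 10^-3 = 2.001 × 10^-3 mol
n(Na2CO3) in the whole flask = 2.001 × 10^-3 × 500.0/50.00 = 0.02001 mol
mass of Na2CO3 = 0.02001 × 105.99 = 2.121 g
% Na2CO3 = 2.121 / 2.688 × 100 = 78.90 %

78.90 %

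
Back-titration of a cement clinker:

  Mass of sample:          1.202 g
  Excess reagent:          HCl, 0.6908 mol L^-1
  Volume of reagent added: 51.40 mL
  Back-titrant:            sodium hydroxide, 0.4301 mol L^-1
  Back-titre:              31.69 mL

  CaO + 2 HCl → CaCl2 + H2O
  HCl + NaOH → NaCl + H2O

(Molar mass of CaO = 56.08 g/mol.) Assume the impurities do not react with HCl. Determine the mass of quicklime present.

0.6134 g

n(HCl) added = 0.05140 × 0.6908 = 0.03551 mol
n(NaOH) used in back-titration = 0.03169 × 0.4301 = 0.01363 mol
n(HCl) left over = 0.01363 mol (1:1 ratio)
n(HCl) consumed by analyte = 0.03551 − 0.01363 = 0.02188 mol
From the 1:2 ratio, n(CaO) = 1/2 × 0.02188 = 0.01094 mol
mass of CaO = 0.01094 × 56.08 = 0.6134 g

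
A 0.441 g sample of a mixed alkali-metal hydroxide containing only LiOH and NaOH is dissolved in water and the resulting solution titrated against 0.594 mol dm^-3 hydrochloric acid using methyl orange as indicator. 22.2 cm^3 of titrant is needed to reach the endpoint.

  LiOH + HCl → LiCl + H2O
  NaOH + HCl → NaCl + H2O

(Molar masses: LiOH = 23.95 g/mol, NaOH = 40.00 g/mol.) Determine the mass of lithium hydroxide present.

0.129 g

n(HCl) = 0.0222 × 0.594 = 0.0132 mol
Let x = n(LiOH), y = n(NaOH).
Titrant: 1x + 1y = 0.0132;  mass: 23.95x + 40.00y = 0.441
Solving, x = 5.39 × 10^-3 mol, y = 7.80 × 10^-3 mol
mass of LiOH = 5.39 × 10^-3 × 23.95 = 0.129 g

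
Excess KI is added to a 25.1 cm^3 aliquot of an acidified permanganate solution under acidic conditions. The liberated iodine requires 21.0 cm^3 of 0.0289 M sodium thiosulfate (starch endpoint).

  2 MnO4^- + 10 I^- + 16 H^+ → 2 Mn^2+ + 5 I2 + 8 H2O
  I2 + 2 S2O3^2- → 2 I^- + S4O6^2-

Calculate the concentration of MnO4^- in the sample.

n(S2O3^2-) = 0.0210 × 0.0289 = 6.07 × 10^-4 mol
n(I2) = n(S2O3^2-)/2 = 3.03 × 10^-4 mol
From the 2:5 ratio, n(MnO4^-) in the aliquot = 2/5 × 3.03 × 10^-4 = 1.21 × 10^-4 mol
[MnO4^-] = 1.21 × 10^-4 / 0.0251 = 0.00484 mol/L

0.00484 M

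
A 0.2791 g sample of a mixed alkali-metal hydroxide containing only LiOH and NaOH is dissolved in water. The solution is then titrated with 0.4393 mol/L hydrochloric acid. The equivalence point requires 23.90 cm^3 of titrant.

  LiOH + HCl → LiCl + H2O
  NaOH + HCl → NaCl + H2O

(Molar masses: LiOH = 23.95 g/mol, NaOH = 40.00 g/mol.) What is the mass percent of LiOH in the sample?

n(HCl) = 0.02390 × 0.4393 = 0.01050 mol
Let x = n(LiOH), y = n(NaOH).
Titrant: 1x + 1y = 0.01050;  mass: 23.95x + 40.00y = 0.2791
Solving, x = 8.777 × 10^-3 mol, y = 1.722 × 10^-3 mol
mass of LiOH = 8.777 × 10^-3 × 23.95 = 0.2102 g
% LiOH = 0.2102 / 0.2791 × 100 = 75.32 %

75.32 %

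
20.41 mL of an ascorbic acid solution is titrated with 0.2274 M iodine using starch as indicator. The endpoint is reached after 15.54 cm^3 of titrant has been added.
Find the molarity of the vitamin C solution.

C6H8O6 + I2 → C6H6O6 + 2 HI
n(I2) = 0.01554 L × 0.2274 mol/L = 3.534 × 10^-3 mol
n(C6H8O6) = 3.534 × 10^-3 mol (1:1 mole ratio)
[C6H8O6] = 3.534 × 10^-3 mol / 0.02041 L = 0.1731 mol/L

0.1731 M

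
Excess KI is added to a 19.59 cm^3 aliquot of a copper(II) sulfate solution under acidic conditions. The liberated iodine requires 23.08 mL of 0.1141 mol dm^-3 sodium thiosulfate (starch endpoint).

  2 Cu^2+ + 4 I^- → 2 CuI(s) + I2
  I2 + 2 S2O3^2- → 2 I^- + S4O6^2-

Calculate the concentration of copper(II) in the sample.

0.1344 mol/L

n(S2O3^2-) = 0.02308 × 0.1141 = 2.633 × 10^-3 mol
n(I2) = n(S2O3^2-)/2 = 1.317 × 10^-3 mol
From the 2:1 ratio, n(Cu2+) in the aliquot = 2/1 × 1.317 × 10^-3 = 2.633 × 10^-3 mol
[Cu2+] = 2.633 × 10^-3 / 0.01959 = 0.1344 mol/L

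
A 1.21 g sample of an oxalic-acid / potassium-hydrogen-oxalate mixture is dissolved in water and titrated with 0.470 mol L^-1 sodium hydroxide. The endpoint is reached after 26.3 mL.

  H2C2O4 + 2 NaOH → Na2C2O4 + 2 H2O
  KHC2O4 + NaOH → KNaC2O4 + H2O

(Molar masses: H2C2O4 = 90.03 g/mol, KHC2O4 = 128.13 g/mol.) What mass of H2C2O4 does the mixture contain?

n(NaOH) = 0.0263 × 0.470 = 0.0124 mol
Let x = n(H2C2O4), y = n(KHC2O4).
Titrant: 2x + 1y = 0.0124;  mass: 90.03x + 128.13y = 1.21
Solving, x = 2.25 × 10^-3 mol, y = 7.86 × 10^-3 mol
mass of H2C2O4 = 2.25 × 10^-3 × 90.03 = 0.202 g

0.202 g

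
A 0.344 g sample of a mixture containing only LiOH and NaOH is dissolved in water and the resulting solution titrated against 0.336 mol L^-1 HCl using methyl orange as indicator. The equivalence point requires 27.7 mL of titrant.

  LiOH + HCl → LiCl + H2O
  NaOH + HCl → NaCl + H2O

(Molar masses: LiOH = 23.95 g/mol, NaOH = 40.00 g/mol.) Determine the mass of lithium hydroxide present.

n(HCl) = 0.0277 × 0.336 = 9.31 × 10^-3 mol
Let x = n(LiOH), y = n(NaOH).
Titrant: 1x + 1y = 9.31 × 10^-3;  mass: 23.95x + 40.00y = 0.344
Solving, x = 1.76 × 10^-3 mol, y = 7.54 × 10^-3 mol
mass of LiOH = 1.76 × 10^-3 × 23.95 = 0.0422 g

0.0422 g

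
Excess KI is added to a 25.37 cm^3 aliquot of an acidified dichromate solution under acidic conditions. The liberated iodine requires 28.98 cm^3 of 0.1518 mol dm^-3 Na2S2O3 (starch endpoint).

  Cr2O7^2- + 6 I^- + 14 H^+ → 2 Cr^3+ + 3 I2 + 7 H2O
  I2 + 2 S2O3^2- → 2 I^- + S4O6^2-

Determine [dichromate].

0.02890 mol/L

n(S2O3^2-) = 0.02898 × 0.1518 = 4.399 × 10^-3 mol
n(I2) = n(S2O3^2-)/2 = 2.200 × 10^-3 mol
From the 1:3 ratio, n(Cr2O7^2-) in the aliquot = 1/3 × 2.200 × 10^-3 = 7.332 × 10^-4 mol
[Cr2O7^2-] = 7.332 × 10^-4 / 0.02537 = 0.02890 mol/L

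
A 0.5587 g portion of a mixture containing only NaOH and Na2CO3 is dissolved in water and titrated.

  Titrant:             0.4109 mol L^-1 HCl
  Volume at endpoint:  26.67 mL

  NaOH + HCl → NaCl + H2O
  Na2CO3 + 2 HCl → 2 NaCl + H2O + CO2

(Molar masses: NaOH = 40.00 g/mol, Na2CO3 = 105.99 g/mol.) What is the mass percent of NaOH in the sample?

12.15 %

n(HCl) = 0.02667 × 0.4109 = 0.01096 mol
Let x = n(NaOH), y = n(Na2CO3).
Titrant: 1x + 2y = 0.01096;  mass: 40.00x + 105.99y = 0.5587
Solving, x = 1.697 × 10^-3 mol, y = 4.631 × 10^-3 mol
mass of NaOH = 1.697 × 10^-3 × 40.00 = 0.06789 g
% NaOH = 0.06789 / 0.5587 × 100 = 12.15 %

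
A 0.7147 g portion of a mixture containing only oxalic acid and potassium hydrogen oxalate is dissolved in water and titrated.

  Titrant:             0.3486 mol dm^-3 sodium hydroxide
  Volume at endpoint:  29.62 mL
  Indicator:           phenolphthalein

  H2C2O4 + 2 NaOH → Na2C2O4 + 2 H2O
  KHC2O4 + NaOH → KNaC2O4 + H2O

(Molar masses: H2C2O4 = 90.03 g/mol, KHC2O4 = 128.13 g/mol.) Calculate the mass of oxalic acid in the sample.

0.3295 g

n(NaOH) = 0.02962 × 0.3486 = 0.01033 mol
Let x = n(H2C2O4), y = n(KHC2O4).
Titrant: 2x + 1y = 0.01033;  mass: 90.03x + 128.13y = 0.7147
Solving, x = 3.659 × 10^-3 mol, y = 3.007 × 10^-3 mol
mass of H2C2O4 = 3.659 × 10^-3 × 90.03 = 0.3295 g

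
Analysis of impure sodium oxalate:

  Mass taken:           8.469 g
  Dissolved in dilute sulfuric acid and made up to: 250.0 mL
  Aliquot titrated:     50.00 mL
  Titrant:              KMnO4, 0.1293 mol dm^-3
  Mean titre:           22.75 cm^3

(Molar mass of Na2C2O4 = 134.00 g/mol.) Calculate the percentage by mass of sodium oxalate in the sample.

58.18 %

2 MnO4^- + 5 C2O4^2- + 16 H^+ → 2 Mn^2+ + 10 CO2 + 8 H2O
n(KMnO4) per titration = 0.02275 × 0.1293 = 2.942 × 10^-3 mol
From the 5:2 ratio, n(Na2C2O4) in each aliquot = 5/2 × 2.942 × 10^-3 = 7.354 × 10^-3 mol
n(Na2C2O4) in the whole flask = 7.354 × 10^-3 × 250.0/50.00 = 0.03677 mol
mass of Na2C2O4 = 0.03677 × 134.00 = 4.927 g
% Na2C2O4 = 4.927 / 8.469 × 100 = 58.18 %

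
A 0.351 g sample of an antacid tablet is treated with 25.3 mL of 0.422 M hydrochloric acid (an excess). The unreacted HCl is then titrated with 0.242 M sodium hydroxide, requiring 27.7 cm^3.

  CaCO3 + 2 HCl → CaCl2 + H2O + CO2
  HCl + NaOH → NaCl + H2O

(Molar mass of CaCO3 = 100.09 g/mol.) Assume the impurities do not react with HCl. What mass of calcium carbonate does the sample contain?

n(HCl) added = 0.0253 × 0.422 = 0.0107 mol
n(NaOH) used in back-titration = 0.0277 × 0.242 = 6.70 × 10^-3 mol
n(HCl) left over = 6.70 × 10^-3 mol (1:1 ratio)
n(HCl) consumed by analyte = 0.0107 − 6.70 × 10^-3 = 3.97 × 10^-3 mol
From the 1:2 ratio, n(CaCO3) = 1/2 × 3.97 × 10^-3 = 1.99 × 10^-3 mol
mass of CaCO3 = 1.99 × 10^-3 × 100.09 = 0.199 g

0.199 g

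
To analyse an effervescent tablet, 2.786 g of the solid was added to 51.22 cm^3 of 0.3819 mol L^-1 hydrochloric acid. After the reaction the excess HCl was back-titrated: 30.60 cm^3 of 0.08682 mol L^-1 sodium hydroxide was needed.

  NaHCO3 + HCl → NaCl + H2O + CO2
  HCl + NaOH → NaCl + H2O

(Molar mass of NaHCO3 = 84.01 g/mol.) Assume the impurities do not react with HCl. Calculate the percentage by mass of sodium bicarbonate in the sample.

n(HCl) added = 0.05122 × 0.3819 = 0.01956 mol
n(NaOH) used in back-titration = 0.03060 × 0.08682 = 2.657 × 10^-3 mol
n(HCl) left over = 2.657 × 10^-3 mol (1:1 ratio)
n(HCl) consumed by analyte = 0.01956 − 2.657 × 10^-3 = 0.01690 mol
n(NaHCO3) = 0.01690 mol (1:1 ratio)
mass of NaHCO3 = 0.01690 × 84.01 = 1.420 g
% NaHCO3 = 1.420 / 2.786 × 100 = 50.97 %

50.97 %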